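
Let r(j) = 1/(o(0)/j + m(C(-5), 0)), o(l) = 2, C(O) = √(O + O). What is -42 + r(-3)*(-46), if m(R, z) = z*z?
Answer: 27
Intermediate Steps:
C(O) = √2*√O (C(O) = √(2*O) = √2*√O)
m(R, z) = z²
r(j) = j/2 (r(j) = 1/(2/j + 0²) = 1/(2/j + 0) = 1/(2/j) = j/2)
-42 + r(-3)*(-46) = -42 + ((½)*(-3))*(-46) = -42 - 3/2*(-46) = -42 + 69 = 27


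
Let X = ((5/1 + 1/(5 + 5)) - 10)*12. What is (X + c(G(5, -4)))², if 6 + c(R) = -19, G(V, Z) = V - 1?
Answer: 175561/25 ≈ 7022.4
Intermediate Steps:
G(V, Z) = -1 + V
c(R) = -25 (c(R) = -6 - 19 = -25)
X = -294/5 (X = ((5*1 + 1/10) - 10)*12 = ((5 + 1*(⅒)) - 10)*12 = ((5 + ⅒) - 10)*12 = (51/10 - 10)*12 = -49/10*12 = -294/5 ≈ -58.800)
(X + c(G(5, -4)))² = (-294/5 - 25)² = (-419/5)² = 175561/25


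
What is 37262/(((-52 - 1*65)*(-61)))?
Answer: 37262/7137 ≈ 5.2210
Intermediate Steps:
37262/(((-52 - 1*65)*(-61))) = 37262/(((-52 - 65)*(-61))) = 37262/((-117*(-61))) = 37262/7137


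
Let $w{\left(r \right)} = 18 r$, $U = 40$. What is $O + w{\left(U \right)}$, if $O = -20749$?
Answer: $-20029$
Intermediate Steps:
$O + w{\left(U \right)} = -20749 + 18 \cdot 40 = -20749 + 720 = -20029$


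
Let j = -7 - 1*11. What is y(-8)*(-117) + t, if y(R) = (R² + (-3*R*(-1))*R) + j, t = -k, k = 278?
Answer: -28124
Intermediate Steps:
j = -18 (j = -7 - 11 = -18)
t = -278 (t = -1*278 = -278)
y(R) = -18 + 4*R² (y(R) = (R² + (-3*R*(-1))*R) - 18 = (R² + (3*R)*R) - 18 = (R² + 3*R²) - 18 = 4*R² - 18 = -18 + 4*R²)
y(-8)*(-117) + t = (-18 + 4*(-8)²)*(-117) - 278 = (-18 + 4*64)*(-117) - 278 = (-18 + 256)*(-117) - 278 = 238*(-117) - 278 = -27846 - 278 = -28124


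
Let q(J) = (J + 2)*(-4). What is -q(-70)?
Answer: -272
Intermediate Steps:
q(J) = -8 - 4*J (q(J) = (2 + J)*(-4) = -8 - 4*J)
-q(-70) = -(-8 - 4*(-70)) = -(-8 + 280) = -1*272 = -272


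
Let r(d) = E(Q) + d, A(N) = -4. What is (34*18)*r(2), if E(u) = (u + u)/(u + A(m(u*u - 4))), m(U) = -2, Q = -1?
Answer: 7344/5 ≈ 1468.8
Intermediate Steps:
E(u) = 2*u/(-4 + u) (E(u) = (u + u)/(u - 4) = (2*u)/(-4 + u) = 2*u/(-4 + u))
r(d) = ⅖ + d (r(d) = 2*(-1)/(-4 - 1) + d = 2*(-1)/(-5) + d = 2*(-1)*(-⅕) + d = ⅖ + d)
(34*18)*r(2) = (34*18)*(⅖ + 2) = 612*(12/5) = 7344/5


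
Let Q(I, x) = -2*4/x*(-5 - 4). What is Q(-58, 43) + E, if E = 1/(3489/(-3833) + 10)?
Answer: 2673371/1498163 ≈ 1.7844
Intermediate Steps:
E = 3833/34841 (E = 1/(3489*(-1/3833) + 10) = 1/(-3489/3833 + 10) = 1/(34841/3833) = 3833/34841 ≈ 0.11001)
Q(I, x) = 72/x (Q(I, x) = -2*4/x*(-9) = -(-72)/x = 72/x)
Q(-58, 43) + E = 72/43 + 3833/34841 = 2673371/1498163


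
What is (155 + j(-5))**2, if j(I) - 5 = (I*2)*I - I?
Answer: 46225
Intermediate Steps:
j(I) = 5 - I + 2*I**2 (j(I) = 5 + ((I*2)*I - I) = 5 + ((2*I)*I - I) = 5 + (2*I**2 - I) = 5 + (-I + 2*I**2) = 5 - I + 2*I**2)
(155 + j(-5))**2 = (155 + (5 - 1*(-5) + 2*(-5)**2))**2 = (155 + (5 + 5 + 2*25))**2 = (155 + (5 + 5 + 50))**2 = (155 + 60)**2 = 215**2 = 46225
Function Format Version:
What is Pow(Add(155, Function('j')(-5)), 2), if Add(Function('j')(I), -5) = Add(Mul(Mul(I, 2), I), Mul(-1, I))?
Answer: 46225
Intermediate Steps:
Function('j')(I) = Add(5, Mul(-1, I), Mul(2, Pow(I, 2))) (Function('j')(I) = Add(5, Add(Mul(Mul(I, 2), I), Mul(-1, I))) = Add(5, Add(Mul(Mul(2, I), I), Mul(-1, I))) = Add(5, Add(Mul(2, Pow(I, 2)), Mul(-1, I))) = Add(5, Add(Mul(-1, I), Mul(2, Pow(I, 2)))) = Add(5, Mul(-1, I), Mul(2, Pow(I, 2))))
Pow(Add(155, Function('j')(-5)), 2) = Pow(Add(155, Add(5, Mul(-1, -5), Mul(2, Pow(-5, 2)))), 2) = Pow(Add(155, Add(5, 5, Mul(2, 25))), 2) = Pow(Add(155, Add(5, 5, 50)), 2) = Pow(Add(155, 60), 2) = Pow(215, 2) = 46225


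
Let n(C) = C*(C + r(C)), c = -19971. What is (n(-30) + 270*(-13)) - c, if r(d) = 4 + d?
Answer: 18141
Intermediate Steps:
n(C) = C*(4 + 2*C) (n(C) = C*(C + (4 + C)) = C*(4 + 2*C))
(n(-30) + 270*(-13)) - c = (2*(-30)*(2 - 30) + 270*(-13)) - 1*(-19971) = (2*(-30)*(-28) - 3510) + 19971 = (1680 - 3510) + 19971 = -1830 + 19971 = 18141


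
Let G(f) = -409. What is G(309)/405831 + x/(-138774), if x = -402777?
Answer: 54467544707/18772930398 ≈ 2.9014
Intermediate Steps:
G(309)/405831 + x/(-138774) = -409/405831 - 402777/(-138774) = -409*1/405831 - 402777*(-1/138774) = -409/405831 + 134259/46258 = 54467544707/18772930398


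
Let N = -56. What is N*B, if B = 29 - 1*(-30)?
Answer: -3304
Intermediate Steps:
B = 59 (B = 29 + 30 = 59)
N*B = -56*59 = -3304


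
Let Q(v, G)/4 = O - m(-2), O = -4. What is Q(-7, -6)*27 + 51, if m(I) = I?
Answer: -165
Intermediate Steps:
Q(v, G) = -8 (Q(v, G) = 4*(-4 - 1*(-2)) = 4*(-4 + 2) = 4*(-2) = -8)
Q(-7, -6)*27 + 51 = -8*27 + 51 = -216 + 51 = -165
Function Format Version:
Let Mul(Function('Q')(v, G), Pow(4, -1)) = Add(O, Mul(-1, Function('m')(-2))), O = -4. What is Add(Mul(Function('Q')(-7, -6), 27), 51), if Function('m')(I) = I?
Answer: -165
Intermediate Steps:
Function('Q')(v, G) = -8 (Function('Q')(v, G) = Mul(4, Add(-4, Mul(-1, -2))) = Mul(4, Add(-4, 2)) = Mul(4, -2) = -8)
Add(Mul(Function('Q')(-7, -6), 27), 51) = Add(Mul(-8, 27), 51) = Add(-216, 51) = -165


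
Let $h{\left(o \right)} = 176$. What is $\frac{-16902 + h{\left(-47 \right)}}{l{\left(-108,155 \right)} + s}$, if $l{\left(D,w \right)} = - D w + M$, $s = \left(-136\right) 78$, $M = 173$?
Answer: $- \frac{16726}{6305} \approx -2.6528$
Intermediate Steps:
$s = -10608$
$l{\left(D,w \right)} = 173 - D w$ ($l{\left(D,w \right)} = - D w + 173 = 173 - D w$)
$\frac{-16902 + h{\left(-47 \right)}}{l{\left(-108,155 \right)} + s} = \frac{-16902 + 176}{\left(173 - \left(-108\right) 155\right) - 10608} = - \frac{16726}{\left(173 + 16740\right) - 10608} = - \frac{16726}{16913 - 10608} = - \frac{16726}{6305}$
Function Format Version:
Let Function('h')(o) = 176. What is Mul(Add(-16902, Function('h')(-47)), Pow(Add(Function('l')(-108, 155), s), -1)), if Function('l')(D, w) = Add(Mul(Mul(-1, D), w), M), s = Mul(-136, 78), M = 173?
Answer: Rational(-16726, 6305) ≈ -2.6528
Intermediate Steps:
s = -10608
Function('l')(D, w) = Add(173, Mul(-1, D, w)) (Function('l')(D, w) = Add(Mul(Mul(-1, D), w), 173) = Add(Mul(-1, D, w), 173) = Add(173, Mul(-1, D, w)))
Mul(Add(-16902, Function('h')(-47)), Pow(Add(Function('l')(-108, 155), s), -1)) = Mul(Add(-16902, 176), Pow(Add(Add(173, Mul(-1, -108, 155)), -10608), -1)) = Mul(-16726, Pow(Add(Add(173, 16740), -10608), -1)) = Mul(-16726, Pow(Add(16913, -10608), -1)) = Mul(-16726, Pow(6305, -1)) = Mul(-16726, Rational(1, 6305)) = Rational(-16726, 6305)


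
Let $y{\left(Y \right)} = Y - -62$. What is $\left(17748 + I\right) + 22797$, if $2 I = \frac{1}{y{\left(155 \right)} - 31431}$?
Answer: $\frac{2531143259}{62428} \approx 40545.0$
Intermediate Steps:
$y{\left(Y \right)} = 62 + Y$ ($y{\left(Y \right)} = Y + 62 = 62 + Y$)
$I = - \frac{1}{62428}$ ($I = \frac{1}{2 \left(\left(62 + 155\right) - 31431\right)} = \frac{1}{2 \left(217 - 31431\right)} = \frac{1}{2 \left(-31214\right)} = \frac{1}{2} \left(- \frac{1}{31214}\right) = - \frac{1}{62428} \approx -1.6018 \cdot 10^{-5}$)
$\left(17748 + I\right) + 22797 = \left(17748 - \frac{1}{62428}\right) + 22797 = \frac{1107972143}{62428} + 22797 = \frac{2531143259}{62428}$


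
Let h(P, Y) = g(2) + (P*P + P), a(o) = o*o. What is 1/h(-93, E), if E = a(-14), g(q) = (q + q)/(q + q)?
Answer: 1/8557 ≈ 0.00011686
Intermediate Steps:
a(o) = o**2
g(q) = 1 (g(q) = (2*q)/((2*q)) = (2*q)*(1/(2*q)) = 1)
E = 196 (E = (-14)**2 = 196)
h(P, Y) = 1 + P + P**2 (h(P, Y) = 1 + (P*P + P) = 1 + (P**2 + P) = 1 + (P + P**2) = 1 + P + P**2)
1/h(-93, E) = 1/(1 - 93 + (-93)**2) = 1/(1 - 93 + 8649) = 1/8557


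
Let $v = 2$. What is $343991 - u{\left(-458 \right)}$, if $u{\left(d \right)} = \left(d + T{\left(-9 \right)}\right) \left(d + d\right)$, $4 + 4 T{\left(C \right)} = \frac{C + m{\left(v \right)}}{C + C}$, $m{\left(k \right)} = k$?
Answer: $- \frac{1374551}{18} \approx -76364.0$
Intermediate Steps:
$T{\left(C \right)} = -1 + \frac{2 + C}{8 C}$ ($T{\left(C \right)} = -1 + \frac{\left(C + 2\right) \frac{1}{C + C}}{4} = -1 + \frac{\left(2 + C\right) \frac{1}{2 C}}{4} = -1 + \frac{\frac{1}{2} \frac{1}{C} \left(2 + C\right)}{4} = -1 + \frac{2 + C}{8 C}$)
$u{\left(d \right)} = 2 d \left(- \frac{65}{72} + d\right)$ ($u{\left(d \right)} = \left(d + \frac{2 - -63}{8 \left(-9\right)}\right) \left(d + d\right) = \left(d + \frac{1}{8} \left(- \frac{1}{9}\right) \left(2 + 63\right)\right) 2 d = \left(d + \frac{1}{8} \left(- \frac{1}{9}\right) 65\right) 2 d = \left(d - \frac{65}{72}\right) 2 d = \left(- \frac{65}{72} + d\right) 2 d = 2 d \left(- \frac{65}{72} + d\right)$)
$343991 - u{\left(-458 \right)} = 343991 - \frac{1}{36} \left(-458\right) \left(-65 + 72 \left(-458\right)\right) = 343991 - \frac{1}{36} \left(-458\right) \left(-65 - 32976\right) = 343991 - \frac{1}{36} \left(-458\right) \left(-33041\right) = 343991 - \frac{7566389}{18} = - \frac{1374551}{18}$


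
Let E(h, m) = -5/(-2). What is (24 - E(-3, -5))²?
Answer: 1849/4 ≈ 462.25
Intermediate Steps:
E(h, m) = 5/2 (E(h, m) = -5*(-½) = 5/2)
(24 - E(-3, -5))² = (24 - 1*5/2)² = (24 - 5/2)² = (43/2)² = 1849/4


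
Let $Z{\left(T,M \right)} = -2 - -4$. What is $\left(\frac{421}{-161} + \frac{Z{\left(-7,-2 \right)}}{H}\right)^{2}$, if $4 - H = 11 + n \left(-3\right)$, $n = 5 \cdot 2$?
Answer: $\frac{165649}{25921} \approx 6.3905$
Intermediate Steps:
$Z{\left(T,M \right)} = 2$ ($Z{\left(T,M \right)} = -2 + 4 = 2$)
$n = 10$
$H = 23$ ($H = 4 - \left(11 + 10 \left(-3\right)\right) = 4 - \left(11 - 30\right) = 4 - -19 = 4 + 19 = 23$)
$\left(\frac{421}{-161} + \frac{Z{\left(-7,-2 \right)}}{H}\right)^{2} = \left(\frac{421}{-161} + \frac{2}{23}\right)^{2} = \left(421 \left(- \frac{1}{161}\right) + 2 \cdot \frac{1}{23}\right)^{2} = \left(- \frac{421}{161} + \frac{2}{23}\right)^{2} = \left(- \frac{407}{161}\right)^{2} = \frac{165649}{25921}$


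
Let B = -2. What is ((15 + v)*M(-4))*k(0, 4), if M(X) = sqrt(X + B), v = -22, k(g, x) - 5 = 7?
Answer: -84*I*sqrt(6) ≈ -205.76*I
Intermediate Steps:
k(g, x) = 12 (k(g, x) = 5 + 7 = 12)
M(X) = sqrt(-2 + X) (M(X) = sqrt(X - 2) = sqrt(-2 + X))
((15 + v)*M(-4))*k(0, 4) = ((15 - 22)*sqrt(-2 - 4))*12 = -7*I*sqrt(6)*12 = -84*I*sqrt(6)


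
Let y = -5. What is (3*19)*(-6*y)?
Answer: 1710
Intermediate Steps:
(3*19)*(-6*y) = (3*19)*(-6*(-5)) = 57*30 = 1710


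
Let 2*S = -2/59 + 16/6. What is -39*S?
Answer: -3029/59 ≈ -51.339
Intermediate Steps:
S = 233/177 (S = (-2/59 + 16/6)/2 = (-2*1/59 + 16*(⅙))/2 = (-2/59 + 8/3)/2 = (½)*(466/177) = 233/177 ≈ 1.3164)
-39*S = -39*233/177 = -3029/59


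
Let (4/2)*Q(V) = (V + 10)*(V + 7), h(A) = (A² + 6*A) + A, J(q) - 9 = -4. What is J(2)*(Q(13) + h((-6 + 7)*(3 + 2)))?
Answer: 1450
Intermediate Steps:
J(q) = 5 (J(q) = 9 - 4 = 5)
h(A) = A² + 7*A
Q(V) = (7 + V)*(10 + V)/2 (Q(V) = ((V + 10)*(V + 7))/2 = ((10 + V)*(7 + V))/2 = ((7 + V)*(10 + V))/2 = (7 + V)*(10 + V)/2)
J(2)*(Q(13) + h((-6 + 7)*(3 + 2))) = 5*((35 + (½)*13² + (17/2)*13) + ((-6 + 7)*(3 + 2))*(7 + (-6 + 7)*(3 + 2))) = 5*((35 + (½)*169 + 221/2) + (1*5)*(7 + 1*5)) = 5*((35 + 169/2 + 221/2) + 5*(7 + 5)) = 5*(230 + 5*12) = 5*(230 + 60) = 5*290 = 1450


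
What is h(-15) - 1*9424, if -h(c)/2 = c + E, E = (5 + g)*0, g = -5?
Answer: -9394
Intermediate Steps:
E = 0 (E = (5 - 5)*0 = 0*0 = 0)
h(c) = -2*c (h(c) = -2*(c + 0) = -2*c)
h(-15) - 1*9424 = -2*(-15) - 1*9424 = 30 - 9424 = -9394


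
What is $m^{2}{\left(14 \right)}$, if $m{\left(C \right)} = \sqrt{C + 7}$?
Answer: $21$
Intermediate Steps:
$m{\left(C \right)} = \sqrt{7 + C}$
$m^{2}{\left(14 \right)} = \left(\sqrt{7 + 14}\right)^{2} = \left(\sqrt{21}\right)^{2} = 21$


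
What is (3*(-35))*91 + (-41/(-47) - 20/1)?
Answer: -449984/47 ≈ -9574.1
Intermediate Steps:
(3*(-35))*91 + (-41/(-47) - 20/1) = -105*91 + (-41*(-1/47) - 20*1) = -9555 + (41/47 - 20) = -9555 - 899/47 = -449984/47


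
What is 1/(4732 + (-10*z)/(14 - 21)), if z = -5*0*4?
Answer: 1/4732 ≈ 0.00021133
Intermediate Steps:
z = 0 (z = 0*4 = 0)
1/(4732 + (-10*z)/(14 - 21)) = 1/(4732 + (-10*0)/(14 - 21)) = 1/(4732 + 0/(-7)) = 1/(4732 + 0*(-⅐)) = 1/(4732 + 0) = 1/4732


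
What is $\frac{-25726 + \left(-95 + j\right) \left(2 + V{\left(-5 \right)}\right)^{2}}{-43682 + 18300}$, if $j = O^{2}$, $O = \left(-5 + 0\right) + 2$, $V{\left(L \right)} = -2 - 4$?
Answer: $\frac{13551}{12691} \approx 1.0678$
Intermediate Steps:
$V{\left(L \right)} = -6$
$O = -3$ ($O = -5 + 2 = -3$)
$j = 9$ ($j = \left(-3\right)^{2} = 9$)
$\frac{-25726 + \left(-95 + j\right) \left(2 + V{\left(-5 \right)}\right)^{2}}{-43682 + 18300} = \frac{-25726 + \left(-95 + 9\right) \left(2 - 6\right)^{2}}{-43682 + 18300} = \frac{-25726 - 86 \left(-4\right)^{2}}{-25382} = \left(-25726 - 1376\right) \left(- \frac{1}{25382}\right) = \left(-27102\right) \left(- \frac{1}{25382}\right) = \frac{13551}{12691}$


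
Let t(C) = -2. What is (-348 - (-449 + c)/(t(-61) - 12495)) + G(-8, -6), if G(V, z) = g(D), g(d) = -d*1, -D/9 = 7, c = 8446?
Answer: -3553648/12497 ≈ -284.36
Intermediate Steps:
D = -63 (D = -9*7 = -63)
g(d) = -d
G(V, z) = 63 (G(V, z) = -1*(-63) = 63)
(-348 - (-449 + c)/(t(-61) - 12495)) + G(-8, -6) = (-348 - (-449 + 8446)/(-2 - 12495)) + 63 = (-348 - 7997/(-12497)) + 63 = (-348 - 7997*(-1)/12497) + 63 = (-348 - 1*(-7997/12497)) + 63 = (-348 + 7997/12497) + 63 = -4340959/12497 + 63 = -3553648/12497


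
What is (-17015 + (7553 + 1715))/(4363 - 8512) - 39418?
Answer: -163537535/4149 ≈ -39416.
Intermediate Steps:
(-17015 + (7553 + 1715))/(4363 - 8512) - 39418 = (-17015 + 9268)/(-4149) - 39418 = -7747*(-1/4149) - 39418 = 7747/4149 - 39418 = -163537535/4149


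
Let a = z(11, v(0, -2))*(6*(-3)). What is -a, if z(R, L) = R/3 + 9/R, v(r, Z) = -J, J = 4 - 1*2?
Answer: 888/11 ≈ 80.727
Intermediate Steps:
J = 2 (J = 4 - 2 = 2)
v(r, Z) = -2 (v(r, Z) = -1*2 = -2)
z(R, L) = 9/R + R/3 (z(R, L) = R*(⅓) + 9/R = R/3 + 9/R = 9/R + R/3)
a = -888/11 (a = (9/11 + (⅓)*11)*(6*(-3)) = (9*(1/11) + 11/3)*(-18) = (9/11 + 11/3)*(-18) = (148/33)*(-18) = -888/11 ≈ -80.727)
-a = -1*(-888/11) = 888/11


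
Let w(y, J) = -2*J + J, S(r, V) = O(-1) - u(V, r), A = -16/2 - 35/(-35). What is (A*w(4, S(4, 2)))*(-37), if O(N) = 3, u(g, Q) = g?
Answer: -259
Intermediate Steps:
A = -7 (A = -16*½ - 35*(-1/35) = -8 + 1 = -7)
S(r, V) = 3 - V
w(y, J) = -J
(A*w(4, S(4, 2)))*(-37) = -(-7)*(3 - 1*2)*(-37) = -(-7)*(3 - 2)*(-37) = -(-7)*(-37) = -7*(-1)*(-37) = 7*(-37) = -259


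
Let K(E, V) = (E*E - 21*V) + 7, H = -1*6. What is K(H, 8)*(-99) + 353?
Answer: 12728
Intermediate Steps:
H = -6
K(E, V) = 7 + E² - 21*V (K(E, V) = (E² - 21*V) + 7 = 7 + E² - 21*V)
K(H, 8)*(-99) + 353 = (7 + (-6)² - 21*8)*(-99) + 353 = (7 + 36 - 168)*(-99) + 353 = -125*(-99) + 353 = 12375 + 353 = 12728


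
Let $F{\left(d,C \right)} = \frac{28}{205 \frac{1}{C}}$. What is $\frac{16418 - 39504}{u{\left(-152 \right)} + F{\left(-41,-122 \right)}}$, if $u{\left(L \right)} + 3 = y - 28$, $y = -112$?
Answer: $\frac{4732630}{32731} \approx 144.59$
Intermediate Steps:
$F{\left(d,C \right)} = \frac{28 C}{205}$ ($F{\left(d,C \right)} = 28 \frac{C}{205} = \frac{28 C}{205}$)
$u{\left(L \right)} = -143$ ($u{\left(L \right)} = -3 - 140 = -143$)
$\frac{16418 - 39504}{u{\left(-152 \right)} + F{\left(-41,-122 \right)}} = \frac{16418 - 39504}{-143 + \frac{28}{205} \left(-122\right)} = - \frac{23086}{-143 - \frac{3416}{205}} = - \frac{23086}{- \frac{32731}{205}} = \left(-23086\right) \left(- \frac{205}{32731}\right) = \frac{4732630}{32731}$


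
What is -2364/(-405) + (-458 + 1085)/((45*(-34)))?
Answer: 24911/4590 ≈ 5.4272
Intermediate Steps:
-2364/(-405) + (-458 + 1085)/((45*(-34))) = -2364*(-1/405) + 627/(-1530) = 788/135 + 627*(-1/1530) = 788/135 - 209/510 = 24911/4590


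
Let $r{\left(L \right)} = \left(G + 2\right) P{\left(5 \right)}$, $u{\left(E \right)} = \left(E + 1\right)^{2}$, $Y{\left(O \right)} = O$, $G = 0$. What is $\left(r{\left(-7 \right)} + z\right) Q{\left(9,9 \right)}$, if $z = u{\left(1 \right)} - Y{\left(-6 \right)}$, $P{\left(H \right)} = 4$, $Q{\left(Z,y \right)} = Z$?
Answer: $162$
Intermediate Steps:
$u{\left(E \right)} = \left(1 + E\right)^{2}$
$r{\left(L \right)} = 8$ ($r{\left(L \right)} = \left(0 + 2\right) 4 = 2 \cdot 4 = 8$)
$z = 10$ ($z = \left(1 + 1\right)^{2} - -6 = 2^{2} + 6 = 4 + 6 = 10$)
$\left(r{\left(-7 \right)} + z\right) Q{\left(9,9 \right)} = \left(8 + 10\right) 9 = 18 \cdot 9 = 162$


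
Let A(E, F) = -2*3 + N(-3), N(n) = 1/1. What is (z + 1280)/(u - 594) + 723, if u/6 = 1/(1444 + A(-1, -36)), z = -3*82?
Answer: 308251777/427380 ≈ 721.26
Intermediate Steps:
N(n) = 1
A(E, F) = -5 (A(E, F) = -2*3 + 1 = -6 + 1 = -5)
z = -246
u = 6/1439 (u = 6/(1444 - 5) = 6/1439 ≈ 0.0041696)
(z + 1280)/(u - 594) + 723 = (-246 + 1280)/(6/1439 - 594) + 723 = 1034/(-854760/1439) + 723 = 1034*(-1439/854760) + 723 = -743963/427380 + 723 = 308251777/427380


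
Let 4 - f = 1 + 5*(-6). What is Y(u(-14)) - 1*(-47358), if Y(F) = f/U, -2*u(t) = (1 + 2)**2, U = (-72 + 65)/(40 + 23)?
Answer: 47061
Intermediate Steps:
f = 33 (f = 4 - (1 + 5*(-6)) = 4 - (1 - 30) = 4 - 1*(-29) = 4 + 29 = 33)
U = -1/9 (U = -7/63 = -7*1/63 = -1/9 ≈ -0.11111)
u(t) = -9/2 (u(t) = -(1 + 2)**2/2 = -1/2*3**2 = -1/2*9 = -9/2)
Y(F) = -297 (Y(F) = 33/(-1/9) = 33*(-9) = -297)
Y(u(-14)) - 1*(-47358) = -297 - 1*(-47358) = -297 + 47358 = 47061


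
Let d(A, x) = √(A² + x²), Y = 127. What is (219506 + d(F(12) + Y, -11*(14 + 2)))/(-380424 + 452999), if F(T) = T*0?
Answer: 219506/72575 + √47105/72575 ≈ 3.0275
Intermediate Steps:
F(T) = 0
(219506 + d(F(12) + Y, -11*(14 + 2)))/(-380424 + 452999) = (219506 + √((0 + 127)² + (-11*(14 + 2))²))/(-380424 + 452999) = (219506 + √(127² + (-11*16)²))/72575 = (219506 + √(16129 + (-176)²))*(1/72575) = (219506 + √(16129 + 30976))*(1/72575) = (219506 + √47105)*(1/72575) = 219506/72575 + √47105/72575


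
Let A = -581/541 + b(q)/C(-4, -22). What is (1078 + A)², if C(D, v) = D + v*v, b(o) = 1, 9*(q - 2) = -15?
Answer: 78207870414203401/67433702400 ≈ 1.1598e+6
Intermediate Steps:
q = ⅓ (q = 2 + (⅑)*(-15) = 2 - 5/3 = ⅓ ≈ 0.33333)
C(D, v) = D + v²
A = -278339/259680 (A = -581/541 + 1/(-4 + (-22)²) = -581*1/541 + 1/(-4 + 484) = -581/541 + 1/480 = -278339/259680 ≈ -1.0719)
(1078 + A)² = (1078 - 278339/259680)² = (279656701/259680)² = 78207870414203401/67433702400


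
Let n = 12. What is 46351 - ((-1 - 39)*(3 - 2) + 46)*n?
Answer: 46279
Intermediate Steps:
46351 - ((-1 - 39)*(3 - 2) + 46)*n = 46351 - ((-1 - 39)*(3 - 2) + 46)*12 = 46351 - (-40*1 + 46)*12 = 46351 - (-40 + 46)*12 = 46351 - 6*12 = 46351 - 1*72 = 46351 - 72 = 46279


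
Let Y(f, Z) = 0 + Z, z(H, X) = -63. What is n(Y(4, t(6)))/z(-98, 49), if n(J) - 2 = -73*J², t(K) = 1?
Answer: 71/63 ≈ 1.1270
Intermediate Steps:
Y(f, Z) = Z
n(J) = 2 - 73*J²
n(Y(4, t(6)))/z(-98, 49) = (2 - 73*1²)/(-63) = (2 - 73*1)*(-1/63) = (2 - 73)*(-1/63) = -71*(-1/63) = 71/63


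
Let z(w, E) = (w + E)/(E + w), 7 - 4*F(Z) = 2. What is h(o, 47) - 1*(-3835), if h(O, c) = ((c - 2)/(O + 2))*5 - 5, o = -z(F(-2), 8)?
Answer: 4055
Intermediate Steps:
F(Z) = 5/4 (F(Z) = 7/4 - 1/4*2 = 7/4 - 1/2 = 5/4)
z(w, E) = 1 (z(w, E) = (E + w)/(E + w) = 1)
o = -1 (o = -1*1 = -1)
h(O, c) = -5 + 5*(-2 + c)/(2 + O) (h(O, c) = ((-2 + c)/(2 + O))*5 - 5 = 5*(-2 + c)/(2 + O) - 5 = -5 + 5*(-2 + c)/(2 + O))
h(o, 47) - 1*(-3835) = 5*(-4 + 47 - 1*(-1))/(2 - 1) - 1*(-3835) = 5*(-4 + 47 + 1)/1 + 3835 = 5*1*44 + 3835 = 220 + 3835 = 4055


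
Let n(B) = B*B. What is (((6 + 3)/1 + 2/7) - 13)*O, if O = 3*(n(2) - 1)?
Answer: -234/7 ≈ -33.429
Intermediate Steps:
n(B) = B**2
O = 9 (O = 3*(2**2 - 1) = 3*(4 - 1) = 3*3 = 9)
(((6 + 3)/1 + 2/7) - 13)*O = (((6 + 3)/1 + 2/7) - 13)*9 = ((9*1 + 2*(1/7)) - 13)*9 = ((9 + 2/7) - 13)*9 = (65/7 - 13)*9 = -26/7*9 = -234/7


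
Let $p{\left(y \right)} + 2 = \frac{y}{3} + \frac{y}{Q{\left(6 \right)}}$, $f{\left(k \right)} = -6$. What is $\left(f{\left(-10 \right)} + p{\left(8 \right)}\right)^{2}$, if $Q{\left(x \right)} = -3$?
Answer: $64$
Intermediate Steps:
$p{\left(y \right)} = -2$ ($p{\left(y \right)} = -2 + \left(\frac{y}{3} + \frac{y}{-3}\right) = -2 + \left(y \frac{1}{3} + y \left(- \frac{1}{3}\right)\right) = -2 + \left(\frac{y}{3} - \frac{y}{3}\right) = -2 + 0 = -2$)
$\left(f{\left(-10 \right)} + p{\left(8 \right)}\right)^{2} = \left(-6 - 2\right)^{2} = \left(-8\right)^{2} = 64$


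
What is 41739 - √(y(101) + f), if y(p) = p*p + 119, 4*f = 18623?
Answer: 41739 - √59903/2 ≈ 41617.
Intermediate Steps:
f = 18623/4 (f = (¼)*18623 = 18623/4 ≈ 4655.8)
y(p) = 119 + p² (y(p) = p² + 119 = 119 + p²)
41739 - √(y(101) + f) = 41739 - √((119 + 101²) + 18623/4) = 41739 - √((119 + 10201) + 18623/4) = 41739 - √(10320 + 18623/4) = 41739 - √(59903/4) = 41739 - √59903/2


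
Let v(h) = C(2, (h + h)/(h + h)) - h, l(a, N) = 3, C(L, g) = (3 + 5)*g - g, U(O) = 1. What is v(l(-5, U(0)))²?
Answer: 16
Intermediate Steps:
C(L, g) = 7*g (C(L, g) = 8*g - g = 7*g)
v(h) = 7 - h (v(h) = 7*((h + h)/(h + h)) - h = 7*((2*h)/((2*h))) - h = 7*((2*h)*(1/(2*h))) - h = 7*1 - h = 7 - h)
v(l(-5, U(0)))² = (7 - 1*3)² = (7 - 3)² = 4² = 16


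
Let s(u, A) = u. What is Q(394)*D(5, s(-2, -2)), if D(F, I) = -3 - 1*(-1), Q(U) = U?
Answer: -788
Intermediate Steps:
D(F, I) = -2 (D(F, I) = -3 + 1 = -2)
Q(394)*D(5, s(-2, -2)) = 394*(-2) = -788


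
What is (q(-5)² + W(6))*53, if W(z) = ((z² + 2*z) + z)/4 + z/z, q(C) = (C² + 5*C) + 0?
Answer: 1537/2 ≈ 768.50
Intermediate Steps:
q(C) = C² + 5*C
W(z) = 1 + z²/4 + 3*z/4 (W(z) = (z² + 3*z)*(¼) + 1 = (z²/4 + 3*z/4) + 1 = 1 + z²/4 + 3*z/4)
(q(-5)² + W(6))*53 = ((-5*(5 - 5))² + (1 + (¼)*6² + (¾)*6))*53 = ((-5*0)² + (1 + (¼)*36 + 9/2))*53 = (0² + (1 + 9 + 9/2))*53 = (0 + 29/2)*53 = (29/2)*53 = 1537/2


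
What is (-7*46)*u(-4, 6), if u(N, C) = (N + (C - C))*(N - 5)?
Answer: -11592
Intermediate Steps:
u(N, C) = N*(-5 + N) (u(N, C) = (N + 0)*(-5 + N) = N*(-5 + N))
(-7*46)*u(-4, 6) = (-7*46)*(-4*(-5 - 4)) = -(-1288)*(-9) = -322*36 = -11592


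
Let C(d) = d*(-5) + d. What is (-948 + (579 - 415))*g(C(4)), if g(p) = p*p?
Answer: -200704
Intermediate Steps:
C(d) = -4*d (C(d) = -5*d + d = -4*d)
g(p) = p**2
(-948 + (579 - 415))*g(C(4)) = (-948 + (579 - 415))*(-4*4)**2 = (-948 + 164)*(-16)**2 = -784*256 = -200704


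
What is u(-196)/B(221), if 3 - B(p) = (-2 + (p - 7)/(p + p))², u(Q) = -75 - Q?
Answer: 537251/3118 ≈ 172.31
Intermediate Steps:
B(p) = 3 - (-2 + (-7 + p)/(2*p))² (B(p) = 3 - (-2 + (p - 7)/(p + p))² = 3 - (-2 + (-7 + p)/((2*p)))² = 3 - (-2 + (-7 + p)*(1/(2*p)))² = 3 - (-2 + (-7 + p)/(2*p))²)
u(-196)/B(221) = (-75 - 1*(-196))/(((¼)*(-49 - 42*221 + 3*221²)/221²)) = (-75 + 196)/(((¼)*(1/48841)*(-49 - 9282 + 3*48841))) = 121/(((¼)*(1/48841)*(-49 - 9282 + 146523))) = 121/(((¼)*(1/48841)*137192)) = 121/(34298/48841) = 121*(48841/34298) = 537251/3118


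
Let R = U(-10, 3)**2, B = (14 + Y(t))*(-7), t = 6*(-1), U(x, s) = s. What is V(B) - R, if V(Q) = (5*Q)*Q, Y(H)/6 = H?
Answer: 118571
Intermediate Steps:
t = -6
Y(H) = 6*H
B = 154 (B = (14 + 6*(-6))*(-7) = (14 - 36)*(-7) = -22*(-7) = 154)
V(Q) = 5*Q**2
R = 9 (R = 3**2 = 9)
V(B) - R = 5*154**2 - 1*9 = 5*23716 - 9 = 118580 - 9 = 118571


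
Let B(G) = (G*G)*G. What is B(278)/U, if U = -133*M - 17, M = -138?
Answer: 21484952/18337 ≈ 1171.7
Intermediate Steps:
B(G) = G³ (B(G) = G²*G = G³)
U = 18337 (U = -133*(-138) - 17 = 18354 - 17 = 18337)
B(278)/U = 278³/18337 = 21484952*(1/18337) = 21484952/18337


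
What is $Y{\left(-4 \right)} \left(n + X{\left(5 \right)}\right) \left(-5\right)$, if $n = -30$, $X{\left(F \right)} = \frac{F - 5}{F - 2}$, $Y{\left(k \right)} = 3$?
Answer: $450$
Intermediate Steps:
$X{\left(F \right)} = \frac{-5 + F}{-2 + F}$
$Y{\left(-4 \right)} \left(n + X{\left(5 \right)}\right) \left(-5\right) = 3 \left(-30 + \frac{-5 + 5}{-2 + 5}\right) \left(-5\right) = 3 \left(-30 + \frac{1}{3} \cdot 0\right) \left(-5\right) = 3 \left(-30 + 0\right) \left(-5\right) = 3 \left(\left(-30\right) \left(-5\right)\right) = 3 \cdot 150 = 450$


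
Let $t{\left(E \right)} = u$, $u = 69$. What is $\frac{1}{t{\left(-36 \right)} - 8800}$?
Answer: $- \frac{1}{8731} \approx -0.00011453$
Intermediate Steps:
$t{\left(E \right)} = 69$
$\frac{1}{t{\left(-36 \right)} - 8800} = \frac{1}{69 - 8800} = \frac{1}{-8731} = - \frac{1}{8731}$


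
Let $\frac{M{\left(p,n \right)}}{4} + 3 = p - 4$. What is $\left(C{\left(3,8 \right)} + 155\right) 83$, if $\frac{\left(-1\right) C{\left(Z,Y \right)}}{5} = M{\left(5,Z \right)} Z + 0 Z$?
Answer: $22825$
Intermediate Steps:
$M{\left(p,n \right)} = -28 + 4 p$ ($M{\left(p,n \right)} = -12 + 4 \left(p - 4\right) = -12 + 4 \left(-4 + p\right) = -12 + \left(-16 + 4 p\right) = -28 + 4 p$)
$C{\left(Z,Y \right)} = 40 Z$ ($C{\left(Z,Y \right)} = - 5 \left(\left(-28 + 4 \cdot 5\right) Z + 0 Z\right) = - 5 \left(\left(-28 + 20\right) Z + 0\right) = - 5 \left(- 8 Z + 0\right) = - 5 \left(- 8 Z\right) = 40 Z$)
$\left(C{\left(3,8 \right)} + 155\right) 83 = \left(40 \cdot 3 + 155\right) 83 = \left(120 + 155\right) 83 = 275 \cdot 83 = 22825$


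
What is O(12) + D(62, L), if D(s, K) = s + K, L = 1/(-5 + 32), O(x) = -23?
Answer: 1054/27 ≈ 39.037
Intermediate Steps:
L = 1/27 ≈ 0.037037
D(s, K) = K + s
O(12) + D(62, L) = -23 + (1/27 + 62) = -23 + 1675/27 = 1054/27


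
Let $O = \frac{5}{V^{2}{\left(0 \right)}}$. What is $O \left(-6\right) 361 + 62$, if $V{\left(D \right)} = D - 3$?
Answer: $- \frac{3424}{3} \approx -1141.3$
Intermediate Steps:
$V{\left(D \right)} = -3 + D$
$O = \frac{5}{9}$ ($O = \frac{5}{\left(-3 + 0\right)^{2}} = \frac{5}{\left(-3\right)^{2}} = \frac{5}{9} \approx 0.55556$)
$O \left(-6\right) 361 + 62 = \frac{5}{9} \left(-6\right) 361 + 62 = \left(- \frac{10}{3}\right) 361 + 62 = - \frac{3610}{3} + 62 = - \frac{3424}{3}$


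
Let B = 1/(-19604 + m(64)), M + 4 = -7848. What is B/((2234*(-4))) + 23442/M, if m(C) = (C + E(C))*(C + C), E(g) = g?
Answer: -168629556197/56483204960 ≈ -2.9855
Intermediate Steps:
M = -7852 (M = -4 - 7848 = -7852)
m(C) = 4*C² (m(C) = (C + C)*(C + C) = (2*C)*(2*C) = 4*C²)
B = -1/3220 (B = 1/(-19604 + 4*64²) = 1/(-19604 + 4*4096) = 1/(-19604 + 16384) = 1/(-3220) = -1/3220 ≈ -0.00031056)
B/((2234*(-4))) + 23442/M = -1/(3220*(2234*(-4))) + 23442/(-7852) = -1/3220/(-8936) + 23442*(-1/7852) = -1/3220*(-1/8936) - 11721/3926 = 1/28773920 - 11721/3926 = -168629556197/56483204960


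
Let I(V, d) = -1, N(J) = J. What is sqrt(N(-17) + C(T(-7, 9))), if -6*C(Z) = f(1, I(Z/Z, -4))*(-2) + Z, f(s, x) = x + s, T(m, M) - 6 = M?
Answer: I*sqrt(78)/2 ≈ 4.4159*I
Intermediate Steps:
T(m, M) = 6 + M
f(s, x) = s + x
C(Z) = -Z/6 (C(Z) = -((1 - 1)*(-2) + Z)/6 = -(0*(-2) + Z)/6 = -(0 + Z)/6 = -Z/6)
sqrt(N(-17) + C(T(-7, 9))) = sqrt(-17 - (6 + 9)/6) = sqrt(-17 - 1/6*15) = sqrt(-17 - 5/2) = sqrt(-39/2) = I*sqrt(78)/2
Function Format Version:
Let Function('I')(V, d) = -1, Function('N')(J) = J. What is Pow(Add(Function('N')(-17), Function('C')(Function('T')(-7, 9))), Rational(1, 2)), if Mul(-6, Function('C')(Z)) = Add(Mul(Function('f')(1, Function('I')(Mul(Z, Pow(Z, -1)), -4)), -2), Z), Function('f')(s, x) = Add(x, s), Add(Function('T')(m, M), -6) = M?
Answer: Mul(Rational(1, 2), I, Pow(78, Rational(1, 2))) ≈ Mul(4.4159, I)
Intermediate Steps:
Function('T')(m, M) = Add(6, M)
Function('f')(s, x) = Add(s, x)
Function('C')(Z) = Mul(Rational(-1, 6), Z) (Function('C')(Z) = Mul(Rational(-1, 6), Add(Mul(Add(1, -1), -2), Z)) = Mul(Rational(-1, 6), Add(Mul(0, -2), Z)) = Mul(Rational(-1, 6), Add(0, Z)) = Mul(Rational(-1, 6), Z))
Pow(Add(Function('N')(-17), Function('C')(Function('T')(-7, 9))), Rational(1, 2)) = Pow(Add(-17, Mul(Rational(-1, 6), Add(6, 9))), Rational(1, 2)) = Pow(Add(-17, Mul(Rational(-1, 6), 15)), Rational(1, 2)) = Pow(Add(-17, Rational(-5, 2)), Rational(1, 2)) = Pow(Rational(-39, 2), Rational(1, 2)) = Mul(Rational(1, 2), I, Pow(78, Rational(1, 2)))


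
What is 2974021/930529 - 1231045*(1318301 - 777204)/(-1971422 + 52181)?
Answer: 619844805988605146/1785909408489 ≈ 3.4708e+5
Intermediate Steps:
2974021/930529 - 1231045*(1318301 - 777204)/(-1971422 + 52181) = 2974021*(1/930529) - 1231045/((-1919241/541097)) = 2974021/930529 - 1231045/((-1919241*1/541097)) = 2974021/930529 - 1231045/(-1919241/541097) = 2974021/930529 - 1231045*(-541097/1919241) = 2974021/930529 + 666114756365/1919241 = 619844805988605146/1785909408489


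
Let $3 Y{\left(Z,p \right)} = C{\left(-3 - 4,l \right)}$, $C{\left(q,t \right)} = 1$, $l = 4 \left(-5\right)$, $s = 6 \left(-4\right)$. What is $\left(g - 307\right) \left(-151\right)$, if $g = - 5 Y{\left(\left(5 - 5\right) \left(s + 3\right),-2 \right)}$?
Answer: $\frac{139826}{3} \approx 46609.0$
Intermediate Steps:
$s = -24$
$l = -20$
$Y{\left(Z,p \right)} = \frac{1}{3}$ ($Y{\left(Z,p \right)} = \frac{1}{3} \cdot 1 = \frac{1}{3}$)
$g = - \frac{5}{3}$ ($g = \left(-5\right) \frac{1}{3} = - \frac{5}{3} \approx -1.6667$)
$\left(g - 307\right) \left(-151\right) = \left(- \frac{5}{3} - 307\right) \left(-151\right) = \left(- \frac{926}{3}\right) \left(-151\right) = \frac{139826}{3}$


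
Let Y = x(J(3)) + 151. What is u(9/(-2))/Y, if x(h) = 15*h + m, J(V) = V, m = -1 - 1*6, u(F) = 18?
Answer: 2/21 ≈ 0.095238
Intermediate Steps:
m = -7 (m = -1 - 6 = -7)
x(h) = -7 + 15*h (x(h) = 15*h - 7 = -7 + 15*h)
Y = 189 (Y = (-7 + 15*3) + 151 = (-7 + 45) + 151 = 38 + 151 = 189)
u(9/(-2))/Y = 18/189 = 18*(1/189) = 2/21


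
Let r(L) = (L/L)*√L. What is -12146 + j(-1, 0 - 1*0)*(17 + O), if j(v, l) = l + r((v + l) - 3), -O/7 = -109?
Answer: -12146 + 1560*I ≈ -12146.0 + 1560.0*I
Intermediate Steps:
O = 763 (O = -7*(-109) = 763)
r(L) = √L (r(L) = 1*√L = √L)
j(v, l) = l + √(-3 + l + v) (j(v, l) = l + √((v + l) - 3) = l + √((l + v) - 3) = l + √(-3 + l + v))
-12146 + j(-1, 0 - 1*0)*(17 + O) = -12146 + ((0 - 1*0) + √(-3 + (0 - 1*0) - 1))*(17 + 763) = -12146 + ((0 + 0) + √(-3 + (0 + 0) - 1))*780 = -12146 + (0 + √(-3 + 0 - 1))*780 = -12146 + (0 + √(-4))*780 = -12146 + (0 + 2*I)*780 = -12146 + (2*I)*780 = -12146 + 1560*I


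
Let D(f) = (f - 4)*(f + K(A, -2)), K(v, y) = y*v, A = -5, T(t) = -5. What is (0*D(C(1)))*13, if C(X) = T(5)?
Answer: 0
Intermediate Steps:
C(X) = -5
K(v, y) = v*y
D(f) = (-4 + f)*(10 + f) (D(f) = (f - 4)*(f - 5*(-2)) = (-4 + f)*(f + 10) = (-4 + f)*(10 + f))
(0*D(C(1)))*13 = (0*(-40 + (-5)² + 6*(-5)))*13 = (0*(-40 + 25 - 30))*13 = (0*(-45))*13 = 0*13 = 0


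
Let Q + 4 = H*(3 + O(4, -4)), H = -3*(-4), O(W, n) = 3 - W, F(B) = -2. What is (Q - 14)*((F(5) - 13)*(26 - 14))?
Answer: -1080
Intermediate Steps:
H = 12
Q = 20 (Q = -4 + 12*(3 + (3 - 1*4)) = -4 + 12*(3 + (3 - 4)) = -4 + 12*(3 - 1) = -4 + 12*2 = -4 + 24 = 20)
(Q - 14)*((F(5) - 13)*(26 - 14)) = (20 - 14)*((-2 - 13)*(26 - 14)) = 6*(-15*12) = 6*(-180) = -1080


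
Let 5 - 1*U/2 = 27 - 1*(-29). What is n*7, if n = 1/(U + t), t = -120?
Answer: -7/222 ≈ -0.031532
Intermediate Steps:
U = -102 (U = 10 - 2*(27 - 1*(-29)) = 10 - 2*(27 + 29) = 10 - 2*56 = 10 - 112 = -102)
n = -1/222 (n = 1/(-102 - 120) = 1/(-222) = -1/222 ≈ -0.0045045)
n*7 = -1/222*7 = -7/222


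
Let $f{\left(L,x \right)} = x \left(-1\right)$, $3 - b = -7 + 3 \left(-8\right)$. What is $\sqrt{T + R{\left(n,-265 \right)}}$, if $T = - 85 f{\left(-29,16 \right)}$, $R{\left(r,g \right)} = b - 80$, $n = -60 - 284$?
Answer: $3 \sqrt{146} \approx 36.249$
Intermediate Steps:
$n = -344$
$b = 34$ ($b = 3 - \left(-7 + 3 \left(-8\right)\right) = 3 - \left(-7 - 24\right) = 3 - -31 = 3 + 31 = 34$)
$f{\left(L,x \right)} = - x$
$R{\left(r,g \right)} = -46$ ($R{\left(r,g \right)} = 34 - 80 = -46$)
$T = 1360$ ($T = - 85 \left(\left(-1\right) 16\right) = \left(-85\right) \left(-16\right) = 1360$)
$\sqrt{T + R{\left(n,-265 \right)}} = \sqrt{1360 - 46} = \sqrt{1314} = 3 \sqrt{146}$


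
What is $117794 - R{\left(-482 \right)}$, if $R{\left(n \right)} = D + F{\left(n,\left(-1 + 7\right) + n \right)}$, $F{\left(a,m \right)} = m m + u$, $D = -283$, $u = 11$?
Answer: $-108510$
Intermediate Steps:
$F{\left(a,m \right)} = 11 + m^{2}$ ($F{\left(a,m \right)} = m m + 11 = m^{2} + 11 = 11 + m^{2}$)
$R{\left(n \right)} = -272 + \left(6 + n\right)^{2}$ ($R{\left(n \right)} = -283 + \left(11 + \left(\left(-1 + 7\right) + n\right)^{2}\right) = -283 + \left(11 + \left(6 + n\right)^{2}\right) = -272 + \left(6 + n\right)^{2}$)
$117794 - R{\left(-482 \right)} = 117794 - \left(-272 + \left(6 - 482\right)^{2}\right) = 117794 - \left(-272 + \left(-476\right)^{2}\right) = 117794 - \left(-272 + 226576\right) = 117794 - 226304 = -108510$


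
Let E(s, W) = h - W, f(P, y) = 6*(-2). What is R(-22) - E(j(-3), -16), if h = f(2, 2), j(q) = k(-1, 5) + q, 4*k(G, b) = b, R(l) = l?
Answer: -26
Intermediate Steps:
k(G, b) = b/4
j(q) = 5/4 + q (j(q) = (¼)*5 + q = 5/4 + q)
f(P, y) = -12
h = -12
E(s, W) = -12 - W
R(-22) - E(j(-3), -16) = -22 - (-12 - 1*(-16)) = -22 - (-12 + 16) = -22 - 1*4 = -22 - 4 = -26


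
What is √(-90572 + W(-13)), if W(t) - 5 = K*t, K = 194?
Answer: I*√93089 ≈ 305.1*I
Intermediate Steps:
W(t) = 5 + 194*t
√(-90572 + W(-13)) = √(-90572 + (5 + 194*(-13))) = √(-90572 + (5 - 2522)) = √(-90572 - 2517) = √(-93089) = I*√93089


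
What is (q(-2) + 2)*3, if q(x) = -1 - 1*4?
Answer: -9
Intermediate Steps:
q(x) = -5 (q(x) = -1 - 4 = -5)
(q(-2) + 2)*3 = (-5 + 2)*3 = -3*3 = -9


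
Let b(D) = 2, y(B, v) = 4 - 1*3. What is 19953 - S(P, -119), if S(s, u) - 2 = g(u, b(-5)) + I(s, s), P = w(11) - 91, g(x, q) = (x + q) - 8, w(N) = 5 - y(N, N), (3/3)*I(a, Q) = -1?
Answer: 20077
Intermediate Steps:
I(a, Q) = -1
y(B, v) = 1 (y(B, v) = 4 - 3 = 1)
w(N) = 4 (w(N) = 5 - 1*1 = 5 - 1 = 4)
g(x, q) = -8 + q + x (g(x, q) = (q + x) - 8 = -8 + q + x)
P = -87 (P = 4 - 91 = -87)
S(s, u) = -5 + u (S(s, u) = 2 + ((-8 + 2 + u) - 1) = 2 + ((-6 + u) - 1) = 2 + (-7 + u) = -5 + u)
19953 - S(P, -119) = 19953 - (-5 - 119) = 19953 - 1*(-124) = 19953 + 124 = 20077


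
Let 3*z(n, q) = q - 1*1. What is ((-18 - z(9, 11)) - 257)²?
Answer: 697225/9 ≈ 77470.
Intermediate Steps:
z(n, q) = -⅓ + q/3 (z(n, q) = (q - 1*1)/3 = (q - 1)/3 = (-1 + q)/3 = -⅓ + q/3)
((-18 - z(9, 11)) - 257)² = ((-18 - (-⅓ + (⅓)*11)) - 257)² = ((-18 - (-⅓ + 11/3)) - 257)² = ((-18 - 1*10/3) - 257)² = ((-18 - 10/3) - 257)² = (-64/3 - 257)² = (-835/3)² = 697225/9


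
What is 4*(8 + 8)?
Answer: 64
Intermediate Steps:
4*(8 + 8) = 4*16 = 64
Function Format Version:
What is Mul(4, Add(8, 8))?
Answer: 64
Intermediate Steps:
Mul(4, Add(8, 8)) = Mul(4, 16) = 64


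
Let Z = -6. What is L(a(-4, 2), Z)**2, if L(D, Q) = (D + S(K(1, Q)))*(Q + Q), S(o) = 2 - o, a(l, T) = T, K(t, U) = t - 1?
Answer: 2304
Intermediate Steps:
K(t, U) = -1 + t
L(D, Q) = 2*Q*(2 + D) (L(D, Q) = (D + (2 - (-1 + 1)))*(Q + Q) = (D + (2 - 1*0))*(2*Q) = (D + (2 + 0))*(2*Q) = (D + 2)*(2*Q) = (2 + D)*(2*Q) = 2*Q*(2 + D))
L(a(-4, 2), Z)**2 = (2*(-6)*(2 + 2))**2 = (2*(-6)*4)**2 = (-48)**2 = 2304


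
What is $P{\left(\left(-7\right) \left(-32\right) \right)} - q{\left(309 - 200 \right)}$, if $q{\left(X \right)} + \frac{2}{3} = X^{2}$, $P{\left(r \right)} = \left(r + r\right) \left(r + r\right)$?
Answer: $\frac{566471}{3} \approx 1.8882 \cdot 10^{5}$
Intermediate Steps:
$P{\left(r \right)} = 4 r^{2}$ ($P{\left(r \right)} = 2 r 2 r = 4 r^{2}$)
$q{\left(X \right)} = - \frac{2}{3} + X^{2}$
$P{\left(\left(-7\right) \left(-32\right) \right)} - q{\left(309 - 200 \right)} = 4 \left(\left(-7\right) \left(-32\right)\right)^{2} - \left(- \frac{2}{3} + \left(309 - 200\right)^{2}\right) = 4 \cdot 224^{2} - \left(- \frac{2}{3} + 109^{2}\right) = 4 \cdot 50176 - \left(- \frac{2}{3} + 11881\right) = 200704 - \frac{35641}{3} = \frac{566471}{3}$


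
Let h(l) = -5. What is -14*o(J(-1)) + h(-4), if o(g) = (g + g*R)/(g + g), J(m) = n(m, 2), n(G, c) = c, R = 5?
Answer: -47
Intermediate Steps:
J(m) = 2
o(g) = 3 (o(g) = (g + g*5)/(g + g) = (g + 5*g)/((2*g)) = (6*g)*(1/(2*g)) = 3)
-14*o(J(-1)) + h(-4) = -14*3 - 5 = -42 - 5 = -47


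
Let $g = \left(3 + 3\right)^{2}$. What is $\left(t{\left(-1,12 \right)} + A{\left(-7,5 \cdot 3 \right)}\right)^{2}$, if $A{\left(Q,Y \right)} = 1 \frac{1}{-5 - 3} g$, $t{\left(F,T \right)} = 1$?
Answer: $\frac{49}{4} \approx 12.25$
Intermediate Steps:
$g = 36$ ($g = 6^{2} = 36$)
$A{\left(Q,Y \right)} = - \frac{9}{2}$ ($A{\left(Q,Y \right)} = 1 \frac{1}{-5 - 3} \cdot 36 = 1 \frac{1}{-8} \cdot 36 = 1 \left(- \frac{1}{8}\right) 36 = \left(- \frac{1}{8}\right) 36 = - \frac{9}{2}$)
$\left(t{\left(-1,12 \right)} + A{\left(-7,5 \cdot 3 \right)}\right)^{2} = \left(1 - \frac{9}{2}\right)^{2} = \left(- \frac{7}{2}\right)^{2} = \frac{49}{4}$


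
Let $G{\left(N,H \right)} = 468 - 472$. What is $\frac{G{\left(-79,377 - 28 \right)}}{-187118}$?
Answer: $\frac{2}{93559} \approx 2.1377 \cdot 10^{-5}$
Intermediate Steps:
$G{\left(N,H \right)} = -4$ ($G{\left(N,H \right)} = 468 - 472 = -4$)
$\frac{G{\left(-79,377 - 28 \right)}}{-187118} = - \frac{4}{-187118} = \left(-4\right) \left(- \frac{1}{187118}\right) = \frac{2}{93559}$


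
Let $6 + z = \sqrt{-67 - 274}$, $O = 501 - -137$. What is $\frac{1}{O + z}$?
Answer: $\frac{632}{399765} - \frac{i \sqrt{341}}{399765} \approx 0.0015809 - 4.6193 \cdot 10^{-5} i$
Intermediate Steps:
$O = 638$ ($O = 501 + 137 = 638$)
$z = -6 + i \sqrt{341}$ ($z = -6 + \sqrt{-67 - 274} = -6 + \sqrt{-341} = -6 + i \sqrt{341} \approx -6.0 + 18.466 i$)
$\frac{1}{O + z} = \frac{1}{638 - \left(6 - i \sqrt{341}\right)} = \frac{1}{632 + i \sqrt{341}}$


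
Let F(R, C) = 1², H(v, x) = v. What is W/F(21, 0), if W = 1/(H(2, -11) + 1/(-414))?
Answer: 414/827 ≈ 0.50060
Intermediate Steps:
F(R, C) = 1
W = 414/827 (W = 1/(2 + 1/(-414)) = 1/(2 - 1/414) = 1/(827/414) = 414/827 ≈ 0.50060)
W/F(21, 0) = (414/827)/1 = (414/827)*1 = 414/827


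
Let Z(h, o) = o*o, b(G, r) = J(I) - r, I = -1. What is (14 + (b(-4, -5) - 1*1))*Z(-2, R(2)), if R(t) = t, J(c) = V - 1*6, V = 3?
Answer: 60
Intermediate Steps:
J(c) = -3 (J(c) = 3 - 1*6 = 3 - 6 = -3)
b(G, r) = -3 - r
Z(h, o) = o²
(14 + (b(-4, -5) - 1*1))*Z(-2, R(2)) = (14 + ((-3 - 1*(-5)) - 1*1))*2² = (14 + ((-3 + 5) - 1))*4 = (14 + (2 - 1))*4 = (14 + 1)*4 = 15*4 = 60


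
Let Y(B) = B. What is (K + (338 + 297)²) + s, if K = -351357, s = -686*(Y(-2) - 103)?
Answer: 123898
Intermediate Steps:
s = 72030 (s = -686*(-2 - 103) = -686*(-105) = 72030)
(K + (338 + 297)²) + s = (-351357 + (338 + 297)²) + 72030 = (-351357 + 635²) + 72030 = (-351357 + 403225) + 72030 = 51868 + 72030 = 123898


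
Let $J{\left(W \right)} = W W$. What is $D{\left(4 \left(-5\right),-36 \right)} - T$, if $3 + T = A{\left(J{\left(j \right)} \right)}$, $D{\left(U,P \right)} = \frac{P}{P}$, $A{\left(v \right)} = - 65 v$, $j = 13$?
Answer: $10989$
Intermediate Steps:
$J{\left(W \right)} = W^{2}$
$D{\left(U,P \right)} = 1$
$T = -10988$ ($T = -3 - 65 \cdot 13^{2} = -3 - 10985 = -10988$)
$D{\left(4 \left(-5\right),-36 \right)} - T = 1 - -10988 = 1 + 10988 = 10989$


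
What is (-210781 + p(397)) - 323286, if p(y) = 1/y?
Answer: -212024598/397 ≈ -5.3407e+5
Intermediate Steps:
(-210781 + p(397)) - 323286 = (-210781 + 1/397) - 323286 = -83680056/397 - 323286 = -212024598/397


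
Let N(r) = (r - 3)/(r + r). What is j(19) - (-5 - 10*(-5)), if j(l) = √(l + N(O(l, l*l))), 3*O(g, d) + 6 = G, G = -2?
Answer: -45 + √321/4 ≈ -40.521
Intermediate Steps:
O(g, d) = -8/3 (O(g, d) = -2 + (⅓)*(-2) = -2 - ⅔ = -8/3)
N(r) = (-3 + r)/(2*r) (N(r) = (-3 + r)/((2*r)) = (-3 + r)*(1/(2*r)) = (-3 + r)/(2*r))
j(l) = √(17/16 + l) (j(l) = √(l + (-3 - 8/3)/(2*(-8/3))) = √(l + (½)*(-3/8)*(-17/3)) = √(l + 17/16) = √(17/16 + l))
j(19) - (-5 - 10*(-5)) = √(17 + 16*19)/4 - (-5 - 10*(-5)) = √(17 + 304)/4 - (-5 + 50) = √321/4 - 1*45 = √321/4 - 45 = -45 + √321/4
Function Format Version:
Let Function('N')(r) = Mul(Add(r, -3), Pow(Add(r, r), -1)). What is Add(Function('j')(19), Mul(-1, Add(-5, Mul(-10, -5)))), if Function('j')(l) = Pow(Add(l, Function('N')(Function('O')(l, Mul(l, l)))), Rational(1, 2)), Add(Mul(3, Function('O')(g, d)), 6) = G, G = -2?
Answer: Add(-45, Mul(Rational(1, 4), Pow(321, Rational(1, 2)))) ≈ -40.521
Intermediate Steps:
Function('O')(g, d) = Rational(-8, 3) (Function('O')(g, d) = Add(-2, Mul(Rational(1, 3), -2)) = Add(-2, Rational(-2, 3)) = Rational(-8, 3))
Function('N')(r) = Mul(Rational(1, 2), Pow(r, -1), Add(-3, r)) (Function('N')(r) = Mul(Add(-3, r), Pow(Mul(2, r), -1)) = Mul(Add(-3, r), Mul(Rational(1, 2), Pow(r, -1))) = Mul(Rational(1, 2), Pow(r, -1), Add(-3, r)))
Function('j')(l) = Pow(Add(Rational(17, 16), l), Rational(1, 2)) (Function('j')(l) = Pow(Add(l, Mul(Rational(1, 2), Pow(Rational(-8, 3), -1), Add(-3, Rational(-8, 3)))), Rational(1, 2)) = Pow(Add(l, Mul(Rational(1, 2), Rational(-3, 8), Rational(-17, 3))), Rational(1, 2)) = Pow(Add(l, Rational(17, 16)), Rational(1, 2)) = Pow(Add(Rational(17, 16), l), Rational(1, 2)))
Add(Function('j')(19), Mul(-1, Add(-5, Mul(-10, -5)))) = Add(Mul(Rational(1, 4), Pow(Add(17, Mul(16, 19)), Rational(1, 2))), Mul(-1, Add(-5, Mul(-10, -5)))) = Add(Mul(Rational(1, 4), Pow(Add(17, 304), Rational(1, 2))), Mul(-1, Add(-5, 50))) = Add(Mul(Rational(1, 4), Pow(321, Rational(1, 2))), Mul(-1, 45)) = Add(Mul(Rational(1, 4), Pow(321, Rational(1, 2))), -45) = Add(-45, Mul(Rational(1, 4), Pow(321, Rational(1, 2))))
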